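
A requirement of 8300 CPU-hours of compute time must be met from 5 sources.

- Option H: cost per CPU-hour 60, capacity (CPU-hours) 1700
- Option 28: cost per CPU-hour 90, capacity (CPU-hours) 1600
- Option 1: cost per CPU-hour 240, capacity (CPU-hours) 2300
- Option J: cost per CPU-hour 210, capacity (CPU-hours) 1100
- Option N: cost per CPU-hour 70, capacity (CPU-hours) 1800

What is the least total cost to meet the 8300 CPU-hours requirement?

1107000

Use sources in increasing cost order.
Option H at 60: take all 1700 CPU-hours ; 6600 still needed.
Option N (70): use full 1800 ; 4800 CPU-hours to go.
Option 28 (90): use full 1600 ; 3200 CPU-hours to go.
Option J at 210: take all 1100 CPU-hours ; 2100 still needed.
Option 1 at 240: take 2100 of its 2300 ; requirement met.
Cost = 1700×60 + 1800×70 + 1600×90 + 1100×210 + 2100×240 = 1107000.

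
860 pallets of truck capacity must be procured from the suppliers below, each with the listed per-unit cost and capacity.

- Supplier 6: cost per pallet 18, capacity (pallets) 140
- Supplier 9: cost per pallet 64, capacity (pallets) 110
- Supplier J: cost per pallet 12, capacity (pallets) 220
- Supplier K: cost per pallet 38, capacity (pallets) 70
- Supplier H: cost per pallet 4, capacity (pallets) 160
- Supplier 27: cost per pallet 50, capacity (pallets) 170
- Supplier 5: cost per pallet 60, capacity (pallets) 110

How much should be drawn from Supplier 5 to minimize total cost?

100

Cheapest first:
Supplier H (4): use full 160 ; 700 pallets to go.
Supplier J (12): use full 220 ; 480 pallets to go.
Supplier 6 (18): use full 140 ; 340 pallets to go.
Supplier K (38): use full 70 ; 270 pallets to go.
Take 170 from Supplier 27 at 50 ; need 100 more.
Take 100 from Supplier 5 at 60 to finish.
Supplier 9: unused.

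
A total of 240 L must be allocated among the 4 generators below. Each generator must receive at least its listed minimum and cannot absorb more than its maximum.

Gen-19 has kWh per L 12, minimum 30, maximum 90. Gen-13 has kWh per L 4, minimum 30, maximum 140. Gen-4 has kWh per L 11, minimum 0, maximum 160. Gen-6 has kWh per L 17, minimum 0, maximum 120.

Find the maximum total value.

Meeting every minimum uses 30+30+0+0 = 60 L, leaving 180.
Rank by kWh per L: Gen-6 17 > Gen-19 12 > Gen-4 11 > Gen-13 4.
Gen-6: +120 to 120 (cap) → 60 left.
Gen-19 takes 60 more to reach its cap of 90 → 0 left.
Total = 12×90 + 4×30 + 17×120 = 3240.

3240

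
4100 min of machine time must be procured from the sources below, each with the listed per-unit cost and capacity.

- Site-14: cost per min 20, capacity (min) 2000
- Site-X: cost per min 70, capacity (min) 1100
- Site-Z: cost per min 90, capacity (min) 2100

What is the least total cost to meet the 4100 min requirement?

207000

Fill from the cheapest source first.
Site-14 at 20: take all 2000 min → 2100 still needed.
Site-X at 70: take all 1100 min → 1000 still needed.
Site-Z at 90: take 1000 of its 2100 → requirement met.
Cost = 2000×20 + 1100×70 + 1000×90 = 207000.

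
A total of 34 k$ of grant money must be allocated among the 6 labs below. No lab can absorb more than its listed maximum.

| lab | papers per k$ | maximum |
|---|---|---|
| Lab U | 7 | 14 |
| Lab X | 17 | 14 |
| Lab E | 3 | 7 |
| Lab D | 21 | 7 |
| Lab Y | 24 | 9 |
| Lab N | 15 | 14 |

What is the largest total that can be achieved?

Rank by papers per k$: Lab Y 24 > Lab D 21 > Lab X 17 > Lab N 15 > Lab U 7 > Lab E 3.
Lab Y takes 9 to reach its cap of 9 — 25 left.
Lab D takes 7 to reach its cap of 7 — 18 left.
Lab X takes 14 to reach its cap of 14 — 4 left.
Lab N has room for 14 but only 4 remain, so it gets 4.
Total = 17×14 + 21×7 + 24×9 + 15×4 = 661.

661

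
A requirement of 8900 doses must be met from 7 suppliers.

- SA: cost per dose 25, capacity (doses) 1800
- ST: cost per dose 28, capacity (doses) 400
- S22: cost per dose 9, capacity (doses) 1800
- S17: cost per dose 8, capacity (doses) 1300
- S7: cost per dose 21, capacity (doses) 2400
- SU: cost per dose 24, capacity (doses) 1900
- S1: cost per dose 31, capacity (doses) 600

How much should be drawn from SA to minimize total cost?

Use suppliers in increasing cost order.
S17 at 8: take all 1300 doses — 7600 still needed.
S22 (9): use full 1800 — 5800 doses to go.
Take 2400 from S7 at 21 — need 3400 more.
Take 1900 from SU at 24 — need 1500 more.
Take 1500 from SA at 25 to finish.
ST, S1: unused.

1500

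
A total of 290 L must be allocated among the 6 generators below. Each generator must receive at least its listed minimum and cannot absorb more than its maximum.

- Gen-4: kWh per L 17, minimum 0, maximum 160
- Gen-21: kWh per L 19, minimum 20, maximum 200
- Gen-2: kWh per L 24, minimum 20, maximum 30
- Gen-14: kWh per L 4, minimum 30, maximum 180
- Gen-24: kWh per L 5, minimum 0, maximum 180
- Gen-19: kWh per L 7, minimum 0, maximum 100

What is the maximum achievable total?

Meeting every minimum uses 0+20+20+30+0+0 = 70 L, leaving 220.
Order the generators by kWh per L: Gen-2 24 > Gen-21 19 > Gen-4 17 > Gen-19 7 > Gen-24 5 > Gen-14 4.
Gen-2 takes 10 more to reach its cap of 30 → 210 left.
Gen-21 takes 180 more to reach its cap of 200 → 30 left.
Gen-4 has room for 160 more but only 30 remain, so it gets 30.
Total = 17×30 + 19×200 + 24×30 + 4×30 = 5150.

5150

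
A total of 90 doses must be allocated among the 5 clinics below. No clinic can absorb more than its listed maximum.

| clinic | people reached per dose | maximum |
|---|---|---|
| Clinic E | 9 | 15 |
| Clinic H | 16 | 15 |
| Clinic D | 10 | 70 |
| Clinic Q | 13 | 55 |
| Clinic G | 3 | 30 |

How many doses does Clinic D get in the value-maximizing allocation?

20

Rank by people reached per dose: Clinic H 16 > Clinic Q 13 > Clinic D 10 > Clinic E 9 > Clinic G 3.
Give Clinic H 15 to hit its cap of 15 ; 75 left.
Clinic Q takes 55 to reach its cap of 55 ; 20 left.
Clinic D has room for 70 but only 20 remain, so it gets 20.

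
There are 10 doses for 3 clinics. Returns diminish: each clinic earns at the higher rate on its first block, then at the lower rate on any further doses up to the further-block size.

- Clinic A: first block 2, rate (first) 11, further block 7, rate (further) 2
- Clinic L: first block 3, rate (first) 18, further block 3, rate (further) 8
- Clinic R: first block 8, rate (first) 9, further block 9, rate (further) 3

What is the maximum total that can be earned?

Order all 6 blocks by rate: Clinic L/first 18 > Clinic A/first 11 > Clinic R/first 9 > Clinic L/second 8 > Clinic R/second 3 > Clinic A/second 2.
Clinic L/first (18): +3 → 7 left.
Fill Clinic A first block (2 at 11) → 5 left.
Clinic R first at 9: only 5 left, fill 5.
Total = 18×3 + 11×2 + 9×5 = 121.

121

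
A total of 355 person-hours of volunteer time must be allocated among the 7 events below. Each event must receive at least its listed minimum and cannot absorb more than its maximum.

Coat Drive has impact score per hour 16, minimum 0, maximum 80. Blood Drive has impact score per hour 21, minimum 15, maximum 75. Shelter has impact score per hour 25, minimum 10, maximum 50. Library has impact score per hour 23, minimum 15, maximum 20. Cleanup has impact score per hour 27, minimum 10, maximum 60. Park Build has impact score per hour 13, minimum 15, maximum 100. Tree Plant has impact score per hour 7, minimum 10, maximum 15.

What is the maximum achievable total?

7035

Meeting every minimum uses 0+15+10+15+10+15+10 = 75 person-hours, leaving 280.
Order the events by impact score per hour: Cleanup 27 > Shelter 25 > Library 23 > Blood Drive 21 > Coat Drive 16 > Park Build 13 > Tree Plant 7.
Give Cleanup 50 more to hit its cap of 60 — 230 left.
Shelter: +40 to 50 (cap) — 190 left.
Library: +5 to 20 (cap) — 185 left.
Blood Drive: +60 to 75 (cap) — 125 left.
Coat Drive: +80 to 80 (cap) — 45 left.
Only 45 left; Park Build takes them to reach 60.
Total = 16×80 + 21×75 + 25×50 + 23×20 + 27×60 + 13×60 + 7×10 = 7035.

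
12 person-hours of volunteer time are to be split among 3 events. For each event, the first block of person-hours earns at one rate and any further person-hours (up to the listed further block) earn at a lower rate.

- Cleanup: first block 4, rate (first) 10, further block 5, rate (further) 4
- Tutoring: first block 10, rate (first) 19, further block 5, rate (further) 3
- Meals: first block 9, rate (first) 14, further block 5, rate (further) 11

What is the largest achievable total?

Rank every tier by rate: Tutoring/T1 19 > Meals/T1 14 > Meals/T2 11 > Cleanup/T1 10 > Cleanup/T2 4 > Tutoring/T2 3.
Fill Tutoring T1 block (10 at 19) ; 2 left.
Meals/T1: +2 of 9 at 14; pool empty.
Total = 19×10 + 14×2 = 218.

218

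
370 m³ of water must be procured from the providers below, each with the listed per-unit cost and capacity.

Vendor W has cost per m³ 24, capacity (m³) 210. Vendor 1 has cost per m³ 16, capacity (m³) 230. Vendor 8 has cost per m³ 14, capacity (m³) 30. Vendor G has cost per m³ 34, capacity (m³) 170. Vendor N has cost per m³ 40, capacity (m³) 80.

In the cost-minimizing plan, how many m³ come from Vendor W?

110

Use providers in increasing cost order.
Vendor 8 at 14: take all 30 m³ — 340 still needed.
Vendor 1 (16): use full 230 — 110 m³ to go.
Take 110 from Vendor W at 24 to finish.
Vendor G, Vendor N: unused.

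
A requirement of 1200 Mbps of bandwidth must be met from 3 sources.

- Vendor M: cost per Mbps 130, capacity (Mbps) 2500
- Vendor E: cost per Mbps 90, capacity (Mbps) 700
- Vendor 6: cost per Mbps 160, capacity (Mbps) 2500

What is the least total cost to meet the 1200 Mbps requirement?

128000

Use sources in increasing cost order.
Vendor E (90): use full 700 — 500 Mbps to go.
Vendor M (130): take the remaining 500 — done.
Vendor 6: unused.
Cost = 700×90 + 500×130 = 128000.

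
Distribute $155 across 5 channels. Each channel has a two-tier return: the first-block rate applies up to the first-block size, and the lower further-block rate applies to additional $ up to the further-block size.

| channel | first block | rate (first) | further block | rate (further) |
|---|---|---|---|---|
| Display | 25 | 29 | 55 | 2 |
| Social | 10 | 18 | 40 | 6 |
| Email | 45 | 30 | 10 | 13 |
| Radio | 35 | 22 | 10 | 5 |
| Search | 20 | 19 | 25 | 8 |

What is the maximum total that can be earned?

3615

Treat each block as its own option and order by rate: Email/T1 30 > Display/T1 29 > Radio/T1 22 > Search/T1 19 > Social/T1 18 > Email/T2 13 > Search/T2 8 > Social/T2 6 > Radio/T2 5 > Display/T2 2.
Email/T1 (30): +45 → 110 left.
Display/T1 (29): +25 → 85 left.
Fill Radio T1 block (35 at 22) → 50 left.
Search T1 at 19: fill all 20 → 30 left.
Fill Social T1 block (10 at 18) → 20 left.
Email T2 at 13: fill all 10 → 10 left.
10 remain; put them into Search T2 at 8.
Total = 30×45 + 29×25 + 22×35 + 19×20 + 18×10 + 13×10 + 8×10 = 3615.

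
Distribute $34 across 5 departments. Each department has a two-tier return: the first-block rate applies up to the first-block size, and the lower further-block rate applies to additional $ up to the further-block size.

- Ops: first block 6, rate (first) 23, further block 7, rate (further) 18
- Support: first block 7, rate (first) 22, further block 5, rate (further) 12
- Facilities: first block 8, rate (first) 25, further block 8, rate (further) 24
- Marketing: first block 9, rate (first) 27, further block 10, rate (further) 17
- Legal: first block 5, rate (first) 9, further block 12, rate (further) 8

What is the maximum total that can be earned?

Rank every tier by rate: Marketing/tier1 27 > Facilities/tier1 25 > Facilities/tier2 24 > Ops/tier1 23 > Support/tier1 22 > Ops/tier2 18 > Marketing/tier2 17 > Support/tier2 12 > Legal/tier1 9 > Legal/tier2 8.
Fill Marketing tier1 block (9 at 27) → 25 left.
Fill Facilities tier1 block (8 at 25) → 17 left.
Fill Facilities tier2 block (8 at 24) → 9 left.
Fill Ops tier1 block (6 at 23) → 3 left.
3 remain; put them into Support tier1 at 22.
Total = 27×9 + 25×8 + 24×8 + 23×6 + 22×3 = 839.

839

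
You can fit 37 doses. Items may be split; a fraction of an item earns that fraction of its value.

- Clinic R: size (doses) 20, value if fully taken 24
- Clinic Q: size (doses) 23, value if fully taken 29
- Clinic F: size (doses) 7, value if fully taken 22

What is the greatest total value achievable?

59.4

Sort by value density: Clinic F 22/7≈3.14, Clinic Q 29/23≈1.26, Clinic R 24/20≈1.2.
Take all of Clinic F (7 doses, value 22) → 30 doses left.
Take all of Clinic Q (23 doses, value 29) → 7 doses left.
7 doses left: a 7/20 share of Clinic R gives 24×7/20 = 8.4.
Total value = 59.4.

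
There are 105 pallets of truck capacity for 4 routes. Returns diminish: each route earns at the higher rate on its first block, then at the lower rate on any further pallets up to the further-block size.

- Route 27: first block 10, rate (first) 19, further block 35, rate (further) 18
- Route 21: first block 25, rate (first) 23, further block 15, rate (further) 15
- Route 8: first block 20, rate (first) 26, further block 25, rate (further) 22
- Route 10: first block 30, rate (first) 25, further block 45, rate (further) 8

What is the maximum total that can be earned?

2490

Treat each block as its own option and order by rate: Route 8/tier1 26 > Route 10/tier1 25 > Route 21/tier1 23 > Route 8/tier2 22 > Route 27/tier1 19 > Route 27/tier2 18 > Route 21/tier2 15 > Route 10/tier2 8.
Route 8 tier1 at 26: fill all 20 → 85 left.
Route 10/tier1 (25): +30 → 55 left.
Route 21/tier1 (23): +25 → 30 left.
Route 8 tier2 at 22: fill all 25 → 5 left.
Route 27/tier1: +5 of 10 at 19; pool empty.
Total = 26×20 + 25×30 + 23×25 + 22×25 + 19×5 = 2490.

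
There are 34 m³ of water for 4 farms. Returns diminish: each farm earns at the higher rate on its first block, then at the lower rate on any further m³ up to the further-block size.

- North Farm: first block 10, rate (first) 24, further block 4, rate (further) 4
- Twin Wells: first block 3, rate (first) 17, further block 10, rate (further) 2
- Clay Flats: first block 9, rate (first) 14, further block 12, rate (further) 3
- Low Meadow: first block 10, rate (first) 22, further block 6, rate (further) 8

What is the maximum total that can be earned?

Order all 8 blocks by rate: North Farm/T1 24 > Low Meadow/T1 22 > Twin Wells/T1 17 > Clay Flats/T1 14 > Low Meadow/T2 8 > North Farm/T2 4 > Clay Flats/T2 3 > Twin Wells/T2 2.
Fill North Farm T1 block (10 at 24) ; 24 left.
Low Meadow T1 at 22: fill all 10 ; 14 left.
Twin Wells T1 at 17: fill all 3 ; 11 left.
Clay Flats T1 at 14: fill all 9 ; 2 left.
Low Meadow/T2: +2 of 6 at 8; pool empty.
Total = 24×10 + 22×10 + 17×3 + 14×9 + 8×2 = 653.

653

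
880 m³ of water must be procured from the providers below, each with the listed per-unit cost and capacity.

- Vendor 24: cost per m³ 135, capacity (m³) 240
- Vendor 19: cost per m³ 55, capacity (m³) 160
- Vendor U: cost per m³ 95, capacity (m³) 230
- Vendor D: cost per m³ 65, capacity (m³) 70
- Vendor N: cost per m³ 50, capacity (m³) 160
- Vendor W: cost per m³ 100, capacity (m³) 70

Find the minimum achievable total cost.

Cheapest first:
Vendor N at 50: take all 160 m³ ; 720 still needed.
Take 160 from Vendor 19 at 55 ; need 560 more.
Vendor D at 65: take all 70 m³ ; 490 still needed.
Take 230 from Vendor U at 95 ; need 260 more.
Vendor W (100): use full 70 ; 190 m³ to go.
Take 190 from Vendor 24 at 135 to finish.
Cost = 160×50 + 160×55 + 70×65 + 230×95 + 70×100 + 190×135 = 75850.

75850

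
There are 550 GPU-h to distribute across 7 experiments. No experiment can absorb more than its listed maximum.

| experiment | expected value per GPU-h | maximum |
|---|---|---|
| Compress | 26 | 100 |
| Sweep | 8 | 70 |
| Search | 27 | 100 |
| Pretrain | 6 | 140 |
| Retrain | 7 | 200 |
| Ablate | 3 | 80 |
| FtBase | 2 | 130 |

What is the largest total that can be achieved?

7740

Order the experiments by expected value per GPU-h: Search 27 > Compress 26 > Sweep 8 > Retrain 7 > Pretrain 6 > Ablate 3 > FtBase 2.
Search: +100 to 100 (cap) → 450 left.
Compress: +100 to 100 (cap) → 350 left.
Give Sweep 70 to hit its cap of 70 → 280 left.
Retrain takes 200 to reach its cap of 200 → 80 left.
Pretrain: +80 (room for 140) → 80. Pool exhausted.
Total = 26×100 + 8×70 + 27×100 + 6×80 + 7×200 = 7740.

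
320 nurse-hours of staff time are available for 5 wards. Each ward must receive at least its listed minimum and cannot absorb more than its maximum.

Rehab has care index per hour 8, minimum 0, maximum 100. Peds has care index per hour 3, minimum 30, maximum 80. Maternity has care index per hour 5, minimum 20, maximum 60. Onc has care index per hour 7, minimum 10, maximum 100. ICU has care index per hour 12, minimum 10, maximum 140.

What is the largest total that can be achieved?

Meeting every minimum uses 0+30+20+10+10 = 70 nurse-hours, leaving 250.
Highest care index per hour first: ICU 12 > Rehab 8 > Onc 7 > Maternity 5 > Peds 3.
Give ICU 130 more to hit its cap of 140 ; 120 left.
Rehab takes 100 more to reach its cap of 100 ; 20 left.
Only 20 left; Onc takes them to reach 30.
Total = 8×100 + 3×30 + 5×20 + 7×30 + 12×140 = 2880.

2880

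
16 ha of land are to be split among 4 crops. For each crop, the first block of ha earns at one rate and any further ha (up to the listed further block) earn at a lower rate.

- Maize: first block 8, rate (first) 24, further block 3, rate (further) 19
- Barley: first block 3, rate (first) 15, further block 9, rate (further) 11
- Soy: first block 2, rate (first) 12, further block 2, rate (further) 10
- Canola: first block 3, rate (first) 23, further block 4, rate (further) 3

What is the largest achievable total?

348

Order all 8 blocks by rate: Maize/first 24 > Canola/first 23 > Maize/second 19 > Barley/first 15 > Soy/first 12 > Barley/second 11 > Soy/second 10 > Canola/second 3.
Fill Maize first block (8 at 24) → 8 left.
Canola first at 23: fill all 3 → 5 left.
Fill Maize second block (3 at 19) → 2 left.
Barley first at 15: only 2 left, fill 2.
Total = 24×8 + 23×3 + 19×3 + 15×2 = 348.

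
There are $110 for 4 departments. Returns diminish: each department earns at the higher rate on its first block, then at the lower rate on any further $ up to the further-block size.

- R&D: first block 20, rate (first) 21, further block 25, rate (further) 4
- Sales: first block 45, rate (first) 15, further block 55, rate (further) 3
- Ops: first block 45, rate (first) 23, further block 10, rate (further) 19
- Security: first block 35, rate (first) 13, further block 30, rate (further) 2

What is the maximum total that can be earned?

2170

Order all 8 blocks by rate: Ops/tier1 23 > R&D/tier1 21 > Ops/tier2 19 > Sales/tier1 15 > Security/tier1 13 > R&D/tier2 4 > Sales/tier2 3 > Security/tier2 2.
Fill Ops tier1 block (45 at 23) ; 65 left.
R&D tier1 at 21: fill all 20 ; 45 left.
Ops tier2 at 19: fill all 10 ; 35 left.
Sales/tier1: +35 of 45 at 15; pool empty.
Total = 23×45 + 21×20 + 19×10 + 15×35 = 2170.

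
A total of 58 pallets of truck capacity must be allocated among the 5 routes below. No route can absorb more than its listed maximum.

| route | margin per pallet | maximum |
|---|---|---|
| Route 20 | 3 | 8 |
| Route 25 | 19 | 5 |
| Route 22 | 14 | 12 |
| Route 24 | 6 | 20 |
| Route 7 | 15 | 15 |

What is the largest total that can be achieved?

626

Rank by margin per pallet: Route 25 19 > Route 7 15 > Route 22 14 > Route 24 6 > Route 20 3.
Give Route 25 5 to hit its cap of 5 → 53 left.
Route 7 takes 15 to reach its cap of 15 → 38 left.
Route 22: +12 to 12 (cap) → 26 left.
Route 24: +20 to 20 (cap) → 6 left.
Route 20: +6 (room for 8) → 6. Pool exhausted.
Total = 3×6 + 19×5 + 14×12 + 6×20 + 15×15 = 626.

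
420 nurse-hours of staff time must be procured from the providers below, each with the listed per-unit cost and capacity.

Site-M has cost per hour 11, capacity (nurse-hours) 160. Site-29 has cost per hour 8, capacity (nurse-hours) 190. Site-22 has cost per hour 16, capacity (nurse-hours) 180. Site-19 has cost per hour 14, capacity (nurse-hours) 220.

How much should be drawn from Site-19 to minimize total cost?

70

Fill from the cheapest provider first.
Site-29 at 8: take all 190 nurse-hours → 230 still needed.
Take 160 from Site-M at 11 → need 70 more.
Site-19 (14): take the remaining 70 → done.
Site-22: unused.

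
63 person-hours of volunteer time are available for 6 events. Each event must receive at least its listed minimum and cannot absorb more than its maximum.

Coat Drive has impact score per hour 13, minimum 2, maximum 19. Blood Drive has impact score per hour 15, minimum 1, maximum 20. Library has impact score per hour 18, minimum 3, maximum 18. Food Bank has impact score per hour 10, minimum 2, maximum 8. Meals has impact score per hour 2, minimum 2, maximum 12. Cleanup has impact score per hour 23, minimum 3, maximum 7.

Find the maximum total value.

Meeting every minimum uses 2+1+3+2+2+3 = 13 person-hours, leaving 50.
Rank by impact score per hour: Cleanup 23 > Library 18 > Blood Drive 15 > Coat Drive 13 > Food Bank 10 > Meals 2.
Give Cleanup 4 more to hit its cap of 7 ; 46 left.
Library: +15 to 18 (cap) ; 31 left.
Blood Drive: +19 to 20 (cap) ; 12 left.
Coat Drive: +12 (room for 17) → 14. Pool exhausted.
Total = 13×14 + 15×20 + 18×18 + 10×2 + 2×2 + 23×7 = 991.

991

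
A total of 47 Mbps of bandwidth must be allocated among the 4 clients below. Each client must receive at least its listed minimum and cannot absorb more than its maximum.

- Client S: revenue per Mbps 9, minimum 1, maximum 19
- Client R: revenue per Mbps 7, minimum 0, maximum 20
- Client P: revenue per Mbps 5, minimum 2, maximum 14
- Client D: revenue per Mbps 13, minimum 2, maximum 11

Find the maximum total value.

Meeting every minimum uses 1+0+2+2 = 5 Mbps, leaving 42.
Order the clients by revenue per Mbps: Client D 13 > Client S 9 > Client R 7 > Client P 5.
Give Client D 9 more to hit its cap of 11 → 33 left.
Give Client S 18 more to hit its cap of 19 → 15 left.
Only 15 left; Client R takes them to reach 15.
Total = 9×19 + 7×15 + 5×2 + 13×11 = 429.

429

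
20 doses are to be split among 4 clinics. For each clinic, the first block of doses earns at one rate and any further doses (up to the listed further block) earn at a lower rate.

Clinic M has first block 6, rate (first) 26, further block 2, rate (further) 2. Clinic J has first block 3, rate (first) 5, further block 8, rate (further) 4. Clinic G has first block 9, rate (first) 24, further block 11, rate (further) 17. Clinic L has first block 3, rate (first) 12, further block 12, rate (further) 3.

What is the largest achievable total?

457

Rank every tier by rate: Clinic M/first 26 > Clinic G/first 24 > Clinic G/second 17 > Clinic L/first 12 > Clinic J/first 5 > Clinic J/second 4 > Clinic L/second 3 > Clinic M/second 2.
Clinic M first at 26: fill all 6 — 14 left.
Clinic G first at 24: fill all 9 — 5 left.
5 remain; put them into Clinic G second at 17.
Total = 26×6 + 24×9 + 17×5 = 457.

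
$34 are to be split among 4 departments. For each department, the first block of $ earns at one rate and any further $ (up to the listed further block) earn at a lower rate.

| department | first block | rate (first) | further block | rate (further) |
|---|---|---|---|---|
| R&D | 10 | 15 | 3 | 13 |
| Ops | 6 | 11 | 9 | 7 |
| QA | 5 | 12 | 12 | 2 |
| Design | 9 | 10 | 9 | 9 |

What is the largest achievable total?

Order all 8 blocks by rate: R&D/T1 15 > R&D/T2 13 > QA/T1 12 > Ops/T1 11 > Design/T1 10 > Design/T2 9 > Ops/T2 7 > QA/T2 2.
R&D/T1 (15): +10 ; 24 left.
R&D/T2 (13): +3 ; 21 left.
QA T1 at 12: fill all 5 ; 16 left.
Ops/T1 (11): +6 ; 10 left.
Design/T1 (10): +9 ; 1 left.
Design T2 at 9: only 1 left, fill 1.
Total = 15×10 + 13×3 + 12×5 + 11×6 + 10×9 + 9×1 = 414.

414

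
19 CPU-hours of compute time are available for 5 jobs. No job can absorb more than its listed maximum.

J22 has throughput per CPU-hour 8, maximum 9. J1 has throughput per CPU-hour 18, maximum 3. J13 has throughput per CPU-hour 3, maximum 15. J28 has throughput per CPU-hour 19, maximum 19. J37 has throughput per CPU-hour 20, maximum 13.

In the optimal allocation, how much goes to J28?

6

Highest throughput per CPU-hour first: J37 20 > J28 19 > J1 18 > J22 8 > J13 3.
J37 takes 13 to reach its cap of 13 ; 6 left.
Only 6 left; J28 takes them to reach 6.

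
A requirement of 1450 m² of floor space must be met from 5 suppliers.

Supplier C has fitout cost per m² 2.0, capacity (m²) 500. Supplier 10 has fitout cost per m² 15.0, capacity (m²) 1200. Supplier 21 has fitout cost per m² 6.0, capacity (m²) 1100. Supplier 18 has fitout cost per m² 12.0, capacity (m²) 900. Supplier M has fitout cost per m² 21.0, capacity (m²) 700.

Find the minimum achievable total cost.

Use suppliers in increasing cost order.
Supplier C (2.0): use full 500 → 950 m² to go.
Take 950 from Supplier 21 at 6.0 to finish.
Supplier 18, Supplier 10, Supplier M: unused.
Cost = 500×2.0 + 950×6.0 = 6700.

6700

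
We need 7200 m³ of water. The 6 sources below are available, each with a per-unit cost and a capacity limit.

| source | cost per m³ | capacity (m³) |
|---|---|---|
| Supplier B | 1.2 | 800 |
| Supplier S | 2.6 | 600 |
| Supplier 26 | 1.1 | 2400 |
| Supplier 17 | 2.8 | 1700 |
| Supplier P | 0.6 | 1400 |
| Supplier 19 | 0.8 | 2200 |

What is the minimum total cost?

Fill from the cheapest source first.
Supplier P (0.6): use full 1400 → 5800 m³ to go.
Supplier 19 (0.8): use full 2200 → 3600 m³ to go.
Take 2400 from Supplier 26 at 1.1 → need 1200 more.
Take 800 from Supplier B at 1.2 → need 400 more.
Supplier S at 2.6: take 400 of its 600 → requirement met.
Supplier 17: unused.
Cost = 1400×0.6 + 2200×0.8 + 2400×1.1 + 800×1.2 + 400×2.6 = 7240.

7240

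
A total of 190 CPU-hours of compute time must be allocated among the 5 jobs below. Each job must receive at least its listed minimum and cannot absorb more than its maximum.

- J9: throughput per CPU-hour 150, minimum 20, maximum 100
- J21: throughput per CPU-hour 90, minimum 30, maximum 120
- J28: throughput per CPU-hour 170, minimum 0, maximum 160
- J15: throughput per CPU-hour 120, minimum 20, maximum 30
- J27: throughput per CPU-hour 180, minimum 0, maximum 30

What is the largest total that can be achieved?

28800

Meeting every minimum uses 20+30+0+20+0 = 70 CPU-hours, leaving 120.
Highest throughput per CPU-hour first: J27 180 > J28 170 > J9 150 > J15 120 > J21 90.
Give J27 30 more to hit its cap of 30 ; 90 left.
Only 90 left; J28 takes them to reach 90.
Total = 150×20 + 90×30 + 170×90 + 120×20 + 180×30 = 28800.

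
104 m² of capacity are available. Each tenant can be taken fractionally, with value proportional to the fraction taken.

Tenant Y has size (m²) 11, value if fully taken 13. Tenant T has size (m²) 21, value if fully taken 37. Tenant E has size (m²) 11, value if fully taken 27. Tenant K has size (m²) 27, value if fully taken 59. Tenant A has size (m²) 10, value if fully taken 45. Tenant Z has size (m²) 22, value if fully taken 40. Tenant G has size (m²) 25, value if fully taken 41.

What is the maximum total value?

Best value per unit of size first: Tenant A 45/10≈4.5, Tenant E 27/11≈2.45, Tenant K 59/27≈2.19, Tenant Z 40/22≈1.82, Tenant T 37/21≈1.76, Tenant G 41/25≈1.64, Tenant Y 13/11≈1.18.
Tenant A: take in full, 10 m² for value 45 ; 94 left.
Take all of Tenant E (11 m², value 27) ; 83 m² left.
Take all of Tenant K (27 m², value 59) ; 56 m² left.
Take all of Tenant Z (22 m², value 40) ; 34 m² left.
Tenant T: take in full, 21 m² for value 37 ; 13 left.
Fill the last 13 m² with part of Tenant G: 13/25 of it earns 21.32.
Total value = 229.32.

229.32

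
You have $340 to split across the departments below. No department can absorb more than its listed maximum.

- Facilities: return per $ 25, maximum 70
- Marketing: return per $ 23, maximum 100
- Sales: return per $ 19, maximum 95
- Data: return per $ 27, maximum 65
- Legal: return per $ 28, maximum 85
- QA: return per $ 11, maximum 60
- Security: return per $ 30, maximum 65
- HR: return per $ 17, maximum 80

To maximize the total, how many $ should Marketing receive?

55

Rank by return per $: Security 30 > Legal 28 > Data 27 > Facilities 25 > Marketing 23 > Sales 19 > HR 17 > QA 11.
Give Security 65 to hit its cap of 65 → 275 left.
Give Legal 85 to hit its cap of 85 → 190 left.
Data: +65 to 65 (cap) → 125 left.
Facilities takes 70 to reach its cap of 70 → 55 left.
Only 55 left; Marketing takes them to reach 55.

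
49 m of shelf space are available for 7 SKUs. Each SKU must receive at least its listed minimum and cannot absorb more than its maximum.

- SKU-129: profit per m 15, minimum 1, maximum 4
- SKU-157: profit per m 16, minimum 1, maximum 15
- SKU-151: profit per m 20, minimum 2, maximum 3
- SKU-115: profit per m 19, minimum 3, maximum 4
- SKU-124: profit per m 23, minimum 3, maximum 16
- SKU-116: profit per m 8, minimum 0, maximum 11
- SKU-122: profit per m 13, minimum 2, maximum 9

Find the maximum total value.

Meeting every minimum uses 1+1+2+3+3+0+2 = 12 m, leaving 37.
Rank by profit per m: SKU-124 23 > SKU-151 20 > SKU-115 19 > SKU-157 16 > SKU-129 15 > SKU-122 13 > SKU-116 8.
SKU-124: +13 to 16 (cap) — 24 left.
Give SKU-151 1 more to hit its cap of 3 — 23 left.
SKU-115 takes 1 more to reach its cap of 4 — 22 left.
SKU-157 takes 14 more to reach its cap of 15 — 8 left.
SKU-129: +3 to 4 (cap) — 5 left.
SKU-122 has room for 7 more but only 5 remain, so it gets 7.
Total = 15×4 + 16×15 + 20×3 + 19×4 + 23×16 + 13×7 = 895.

895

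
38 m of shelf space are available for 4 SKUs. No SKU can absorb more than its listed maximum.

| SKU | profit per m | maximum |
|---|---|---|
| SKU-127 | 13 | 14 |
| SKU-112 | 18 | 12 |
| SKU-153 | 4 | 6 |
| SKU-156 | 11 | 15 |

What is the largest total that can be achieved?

Highest profit per m first: SKU-112 18 > SKU-127 13 > SKU-156 11 > SKU-153 4.
SKU-112: +12 to 12 (cap) ; 26 left.
Give SKU-127 14 to hit its cap of 14 ; 12 left.
Only 12 left; SKU-156 takes them to reach 12.
Total = 13×14 + 18×12 + 11×12 = 530.

530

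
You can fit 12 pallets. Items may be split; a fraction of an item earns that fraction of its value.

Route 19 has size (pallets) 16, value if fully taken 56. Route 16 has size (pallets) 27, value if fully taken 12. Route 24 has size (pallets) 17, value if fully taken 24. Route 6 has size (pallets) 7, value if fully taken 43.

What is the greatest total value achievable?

60.5

Best value per unit of size first: Route 6 43/7≈6.14, Route 19 56/16≈3.5, Route 24 24/17≈1.41, Route 16 12/27≈0.444.
Take all of Route 6 (7 pallets, value 43) — 5 pallets left.
Only 5 pallets remain; take 5/16 of Route 19 for value 56×5/16 = 17.5.
Total value = 60.5.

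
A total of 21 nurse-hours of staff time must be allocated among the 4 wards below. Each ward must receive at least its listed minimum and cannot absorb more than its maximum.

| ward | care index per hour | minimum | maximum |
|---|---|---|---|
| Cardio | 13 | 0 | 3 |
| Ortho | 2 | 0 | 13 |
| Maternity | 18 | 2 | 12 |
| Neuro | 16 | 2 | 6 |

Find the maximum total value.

351

Meeting every minimum uses 0+0+2+2 = 4 nurse-hours, leaving 17.
Highest care index per hour first: Maternity 18 > Neuro 16 > Cardio 13 > Ortho 2.
Maternity takes 10 more to reach its cap of 12 ; 7 left.
Give Neuro 4 more to hit its cap of 6 ; 3 left.
Give Cardio 3 more to hit its cap of 3 ; 0 left.
Total = 13×3 + 18×12 + 16×6 = 351.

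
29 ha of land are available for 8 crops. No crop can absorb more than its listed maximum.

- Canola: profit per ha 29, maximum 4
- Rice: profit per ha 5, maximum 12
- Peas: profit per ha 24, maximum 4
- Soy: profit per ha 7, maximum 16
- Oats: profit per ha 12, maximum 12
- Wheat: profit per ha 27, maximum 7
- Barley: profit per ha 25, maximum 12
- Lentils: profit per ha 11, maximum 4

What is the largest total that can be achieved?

Highest profit per ha first: Canola 29 > Wheat 27 > Barley 25 > Peas 24 > Oats 12 > Lentils 11 > Soy 7 > Rice 5.
Canola takes 4 to reach its cap of 4 — 25 left.
Give Wheat 7 to hit its cap of 7 — 18 left.
Barley: +12 to 12 (cap) — 6 left.
Peas takes 4 to reach its cap of 4 — 2 left.
Oats has room for 12 but only 2 remain, so it gets 2.
Total = 29×4 + 24×4 + 12×2 + 27×7 + 25×12 = 725.

725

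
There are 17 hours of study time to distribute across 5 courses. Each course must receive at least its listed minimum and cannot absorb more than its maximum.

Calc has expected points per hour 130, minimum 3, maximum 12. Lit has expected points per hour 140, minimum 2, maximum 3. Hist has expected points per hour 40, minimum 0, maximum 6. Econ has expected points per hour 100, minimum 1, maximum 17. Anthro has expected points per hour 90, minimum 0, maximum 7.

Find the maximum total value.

2180

Meeting every minimum uses 3+2+0+1+0 = 6 hours, leaving 11.
Highest expected points per hour first: Lit 140 > Calc 130 > Econ 100 > Anthro 90 > Hist 40.
Lit: +1 to 3 (cap) → 10 left.
Calc takes 9 more to reach its cap of 12 → 1 left.
Only 1 left; Econ takes them to reach 2.
Total = 130×12 + 140×3 + 100×2 = 2180.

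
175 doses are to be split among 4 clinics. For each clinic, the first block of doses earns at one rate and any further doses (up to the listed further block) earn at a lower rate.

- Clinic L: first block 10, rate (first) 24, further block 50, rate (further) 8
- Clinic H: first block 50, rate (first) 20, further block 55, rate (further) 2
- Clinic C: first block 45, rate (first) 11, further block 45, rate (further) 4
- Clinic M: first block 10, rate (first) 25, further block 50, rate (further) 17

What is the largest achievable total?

2915

Rank every tier by rate: Clinic M/T1 25 > Clinic L/T1 24 > Clinic H/T1 20 > Clinic M/T2 17 > Clinic C/T1 11 > Clinic L/T2 8 > Clinic C/T2 4 > Clinic H/T2 2.
Clinic M/T1 (25): +10 → 165 left.
Fill Clinic L T1 block (10 at 24) → 155 left.
Fill Clinic H T1 block (50 at 20) → 105 left.
Clinic M T2 at 17: fill all 50 → 55 left.
Clinic C/T1 (11): +45 → 10 left.
Clinic L T2 at 8: only 10 left, fill 10.
Total = 25×10 + 24×10 + 20×50 + 17×50 + 11×45 + 8×10 = 2915.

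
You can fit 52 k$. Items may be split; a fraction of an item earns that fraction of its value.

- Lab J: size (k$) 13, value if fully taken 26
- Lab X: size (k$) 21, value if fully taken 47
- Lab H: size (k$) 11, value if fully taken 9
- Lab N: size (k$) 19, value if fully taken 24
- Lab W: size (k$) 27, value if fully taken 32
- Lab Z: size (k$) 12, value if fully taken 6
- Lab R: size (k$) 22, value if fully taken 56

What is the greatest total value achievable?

Best value per unit of size first: Lab R 56/22≈2.55, Lab X 47/21≈2.24, Lab J 26/13≈2, Lab N 24/19≈1.26, Lab W 32/27≈1.19, Lab H 9/11≈0.818, Lab Z 6/12≈0.5.
All 22 k$ of Lab R fit (value 56) — 30 remain.
Lab X: take in full, 21 k$ for value 47 — 9 left.
Fill the last 9 k$ with part of Lab J: 9/13 of it earns 18.
Total value = 121.

121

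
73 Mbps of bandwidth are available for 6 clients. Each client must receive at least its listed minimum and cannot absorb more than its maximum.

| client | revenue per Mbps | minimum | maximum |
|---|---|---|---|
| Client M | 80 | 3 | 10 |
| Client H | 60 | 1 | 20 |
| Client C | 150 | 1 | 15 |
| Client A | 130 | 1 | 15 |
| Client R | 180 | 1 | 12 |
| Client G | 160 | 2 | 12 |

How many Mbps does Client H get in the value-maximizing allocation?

Meeting every minimum uses 3+1+1+1+1+2 = 9 Mbps, leaving 64.
Order the clients by revenue per Mbps: Client R 180 > Client G 160 > Client C 150 > Client A 130 > Client M 80 > Client H 60.
Client R: +11 to 12 (cap) → 53 left.
Give Client G 10 more to hit its cap of 12 → 43 left.
Client C takes 14 more to reach its cap of 15 → 29 left.
Client A takes 14 more to reach its cap of 15 → 15 left.
Give Client M 7 more to hit its cap of 10 → 8 left.
Client H has room for 19 more but only 8 remain, so it gets 9.

9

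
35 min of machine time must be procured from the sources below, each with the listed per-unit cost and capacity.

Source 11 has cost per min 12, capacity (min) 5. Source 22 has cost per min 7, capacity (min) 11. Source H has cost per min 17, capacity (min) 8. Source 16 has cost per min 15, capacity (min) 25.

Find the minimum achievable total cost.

Use sources in increasing cost order.
Source 22 at 7: take all 11 min ; 24 still needed.
Source 11 at 12: take all 5 min ; 19 still needed.
Source 16 at 15: take 19 of its 25 ; requirement met.
Source H: unused.
Cost = 11×7 + 5×12 + 19×15 = 422.

422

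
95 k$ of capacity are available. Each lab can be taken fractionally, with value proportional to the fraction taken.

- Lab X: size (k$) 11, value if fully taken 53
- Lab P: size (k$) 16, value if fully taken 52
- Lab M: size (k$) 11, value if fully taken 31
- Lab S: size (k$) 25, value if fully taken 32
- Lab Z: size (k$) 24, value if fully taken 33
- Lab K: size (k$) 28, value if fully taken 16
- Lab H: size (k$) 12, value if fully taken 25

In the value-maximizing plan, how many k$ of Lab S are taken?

Best value per unit of size first: Lab X 53/11≈4.82, Lab P 52/16≈3.25, Lab M 31/11≈2.82, Lab H 25/12≈2.08, Lab Z 33/24≈1.38, Lab S 32/25≈1.28, Lab K 16/28≈0.571.
All 11 k$ of Lab X fit (value 53) — 84 remain.
All 16 k$ of Lab P fit (value 52) — 68 remain.
Lab M: take in full, 11 k$ for value 31 — 57 left.
Lab H: take in full, 12 k$ for value 25 — 45 left.
Take all of Lab Z (24 k$, value 33) — 21 k$ left.
Fill the last 21 k$ with part of Lab S: 21/25 of it earns 26.88.

21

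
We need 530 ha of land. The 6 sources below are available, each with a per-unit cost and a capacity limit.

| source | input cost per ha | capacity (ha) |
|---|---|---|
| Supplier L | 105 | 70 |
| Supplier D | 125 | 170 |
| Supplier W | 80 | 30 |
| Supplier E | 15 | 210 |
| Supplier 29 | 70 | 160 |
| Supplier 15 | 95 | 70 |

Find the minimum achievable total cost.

29700

Use sources in increasing cost order.
Supplier E at 15: take all 210 ha → 320 still needed.
Supplier 29 at 70: take all 160 ha → 160 still needed.
Take 30 from Supplier W at 80 → need 130 more.
Supplier 15 (95): use full 70 → 60 ha to go.
Take 60 from Supplier L at 105 to finish.
Supplier D: unused.
Cost = 210×15 + 160×70 + 30×80 + 70×95 + 60×105 = 29700.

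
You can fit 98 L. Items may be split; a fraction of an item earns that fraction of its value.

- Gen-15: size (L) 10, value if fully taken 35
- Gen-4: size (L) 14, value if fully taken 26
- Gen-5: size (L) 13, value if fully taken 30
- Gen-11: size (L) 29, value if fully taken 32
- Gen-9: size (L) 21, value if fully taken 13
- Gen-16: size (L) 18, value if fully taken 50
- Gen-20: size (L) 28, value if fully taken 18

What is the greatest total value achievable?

182

Rank by value-to-size ratio: Gen-15 35/10≈3.5, Gen-16 50/18≈2.78, Gen-5 30/13≈2.31, Gen-4 26/14≈1.86, Gen-11 32/29≈1.1, Gen-20 18/28≈0.643, Gen-9 13/21≈0.619.
All 10 L of Gen-15 fit (value 35) ; 88 remain.
Gen-16: take in full, 18 L for value 50 ; 70 left.
All 13 L of Gen-5 fit (value 30) ; 57 remain.
All 14 L of Gen-4 fit (value 26) ; 43 remain.
All 29 L of Gen-11 fit (value 32) ; 14 remain.
14 L left: a 14/28 share of Gen-20 gives 18×14/28 = 9.
Total value = 182.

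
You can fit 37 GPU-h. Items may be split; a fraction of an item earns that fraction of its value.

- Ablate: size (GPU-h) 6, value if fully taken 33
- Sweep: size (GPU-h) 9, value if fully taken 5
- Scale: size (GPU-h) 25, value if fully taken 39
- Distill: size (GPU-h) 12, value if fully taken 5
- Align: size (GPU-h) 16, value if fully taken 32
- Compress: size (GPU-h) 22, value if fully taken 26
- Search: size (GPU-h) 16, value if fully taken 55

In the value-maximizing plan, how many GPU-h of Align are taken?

15

Rank by value-to-size ratio: Ablate 33/6≈5.5, Search 55/16≈3.44, Align 32/16≈2, Scale 39/25≈1.56, Compress 26/22≈1.18, Sweep 5/9≈0.556, Distill 5/12≈0.417.
Ablate: take in full, 6 GPU-h for value 33 — 31 left.
Take all of Search (16 GPU-h, value 55) — 15 GPU-h left.
15 GPU-h left: a 15/16 share of Align gives 32×15/16 = 30.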